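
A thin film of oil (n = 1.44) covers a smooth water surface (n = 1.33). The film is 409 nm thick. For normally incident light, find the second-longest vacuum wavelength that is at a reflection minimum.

589 nm

Top surface (1.0 → 1.44): reflection off a higher-index medium gives a half-wave phase shift.
Bottom surface (1.44 → 1.33): reflection off a lower-index medium gives no phase shift.
Exactly one π shift → a net half-wave offset.
With one net inversion, destructive interference in reflection requires 2 n t = m λ.
λ = 2 n t / m. The second-longest wavelength is m = 2: λ = 2 × 1.44 × 409 / 2.00 = 589 nm.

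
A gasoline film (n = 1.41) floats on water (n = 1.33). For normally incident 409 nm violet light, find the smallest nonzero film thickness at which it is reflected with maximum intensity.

Ray reflecting at the top interface goes from n = 1.0 toward n = 1.41: a half-wave phase shift.
At the lower boundary (n = 1.41 to n = 1.33) the reflected ray undergoes no phase shift.
Net: one phase inversion between the two reflected rays.
For strong reflection here: 2 n t = (m + ½) λ.
Minimum at m = 0: t = λ / (4 n) = 409 / (4 × 1.41) = 72.5 nm.

72.5 nm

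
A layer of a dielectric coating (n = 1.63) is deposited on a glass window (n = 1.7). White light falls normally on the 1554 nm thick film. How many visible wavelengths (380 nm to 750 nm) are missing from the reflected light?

6

Top surface (1.0 → 1.63): reflection off a higher-index medium gives a half-wave phase shift.
At the lower boundary (n = 1.63 to n = 1.7) the reflected ray undergoes a half-wave phase shift.
The two reflections carry the same phase change, so no net offset.
For weak reflection here: 2 n t = (m + ½) λ.
λ = 2 n t / (m + ½) = 5066 / (m + ½) nm.
m=6: 779 nm (IR); m=7: 675 nm (visible); m=8: 596 nm (visible); m=9: 533 nm (visible); m=10: 482 nm (visible); m=11: 441 nm (visible); m=12: 405 nm (visible); m=13: 375 nm (UV).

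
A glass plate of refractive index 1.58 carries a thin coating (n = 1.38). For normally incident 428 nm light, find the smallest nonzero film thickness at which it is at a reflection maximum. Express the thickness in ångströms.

At the upper boundary (n = 1.0 to n = 1.38) the reflected ray undergoes a half-wave phase shift.
At the lower boundary (n = 1.38 to n = 1.58) the reflected ray undergoes a half-wave phase shift.
Zero or two π shifts → no net half-wave offset.
For bright reflection here: 2 n t = m λ.
Minimum nonzero at m = 1: t = λ / (2 n) = 428 / (2 × 1.38) = 155 nm.

1551 Å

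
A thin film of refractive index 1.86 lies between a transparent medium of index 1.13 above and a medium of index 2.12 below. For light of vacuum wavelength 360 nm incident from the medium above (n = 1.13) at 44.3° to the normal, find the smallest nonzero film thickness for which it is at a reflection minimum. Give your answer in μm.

0.0534 μm

At the upper boundary (n = 1.13 to n = 1.86) the reflected ray undergoes a half-wave phase shift.
At the lower boundary (n = 1.86 to n = 2.12) the reflected ray undergoes a half-wave phase shift.
The two reflections carry the same phase change, so no net offset.
For dark reflection here: 2 n t cos θ_r = (m + ½) λ.
Snell's law: 1.13 sin 44.3° = 1.86 sin θ_r → sin θ_r = 0.424, cos θ_r = 0.906.
Minimum at m = 0: t = λ / (4 n cos θ_r) = 360 / (4 × 1.86 × 0.906) = 53.4 nm.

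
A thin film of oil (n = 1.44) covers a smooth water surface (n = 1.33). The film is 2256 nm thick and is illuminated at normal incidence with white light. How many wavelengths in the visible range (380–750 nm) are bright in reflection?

At the upper boundary (n = 1.0 to n = 1.44) the reflected ray undergoes a half-wave phase shift.
Ray reflecting at the bottom interface goes from n = 1.44 toward n = 1.33: no phase shift.
The two reflections differ by half a wavelength.
With one net inversion, constructive interference in reflection requires 2 n t = (m + ½) λ.
λ = 2 n t / (m + ½) = 6497 / (m + ½) nm.
m=8: 764 nm (IR); m=9: 684 nm (visible); m=10: 619 nm (visible); m=11: 565 nm (visible); m=12: 520 nm (visible); m=13: 481 nm (visible); m=14: 448 nm (visible); m=15: 419 nm (visible); m=16: 394 nm (visible); m=17: 371 nm (UV).

8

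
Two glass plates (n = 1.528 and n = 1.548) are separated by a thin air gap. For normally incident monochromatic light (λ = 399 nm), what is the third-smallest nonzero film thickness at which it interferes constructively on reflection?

At the upper boundary (n = 1.528 to n = 1.0) the reflected ray undergoes no phase shift.
Ray reflecting at the bottom interface goes from n = 1.0 toward n = 1.548: a half-wave phase shift.
Net: one phase inversion between the two reflected rays.
So the condition for constructive reflection is 2 n t = (m + ½) λ.
The third-smallest nonzero thickness corresponds to m = 2: t = (m + ½) λ / (2 n) = 2.50 × 399 / (2 × 1.0) = 499 nm.

499 nm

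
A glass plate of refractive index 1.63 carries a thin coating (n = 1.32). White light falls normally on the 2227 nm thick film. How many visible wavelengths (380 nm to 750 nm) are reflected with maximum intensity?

8

Top surface (1.0 → 1.32): reflection off a higher-index medium gives a half-wave phase shift.
Ray reflecting at the bottom interface goes from n = 1.32 toward n = 1.63: a half-wave phase shift.
Net: no relative phase inversion (both shifts match).
For maximum reflection here: 2 n t = m λ.
λ = 2 n t / m = 5879 / m nm.
m=7: 840 nm (IR); m=8: 735 nm (visible); m=9: 653 nm (visible); m=10: 588 nm (visible); m=11: 534 nm (visible); m=12: 490 nm (visible); m=13: 452 nm (visible); m=14: 420 nm (visible); m=15: 392 nm (visible); m=16: 367 nm (UV).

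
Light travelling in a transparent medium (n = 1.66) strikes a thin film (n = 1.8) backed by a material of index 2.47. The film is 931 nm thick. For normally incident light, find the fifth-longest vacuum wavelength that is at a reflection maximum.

At the upper boundary (n = 1.66 to n = 1.8) the reflected ray undergoes a half-wave phase shift.
Ray reflecting at the bottom interface goes from n = 1.8 toward n = 2.47: a half-wave phase shift.
The two reflections carry the same phase change, so no net offset.
So the condition for constructive reflection is 2 n t = m λ.
λ = 2 n t / m. The fifth-longest wavelength is m = 5: λ = 2 × 1.8 × 931 / 5.00 = 670 nm.

670 nm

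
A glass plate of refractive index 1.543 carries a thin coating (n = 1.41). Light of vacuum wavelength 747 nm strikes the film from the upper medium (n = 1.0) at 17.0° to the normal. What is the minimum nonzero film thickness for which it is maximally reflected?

271 nm

At the upper boundary (n = 1.0 to n = 1.41) the reflected ray undergoes a half-wave phase shift.
Ray reflecting at the bottom interface goes from n = 1.41 toward n = 1.543: a half-wave phase shift.
Zero or two π shifts → no net half-wave offset.
For strong reflection here: 2 n t cos θ_r = m λ.
Snell's law: 1.0 sin 17.0° = 1.41 sin θ_r → sin θ_r = 0.207, cos θ_r = 0.978.
Minimum nonzero at m = 1: t = λ / (2 n cos θ_r) = 747 / (2 × 1.41 × 0.978) = 271 nm.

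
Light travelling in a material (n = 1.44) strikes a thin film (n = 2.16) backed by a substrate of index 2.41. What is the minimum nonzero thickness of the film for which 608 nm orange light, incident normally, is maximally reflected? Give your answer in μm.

At the upper boundary (n = 1.44 to n = 2.16) the reflected ray undergoes a half-wave phase shift.
At the lower boundary (n = 2.16 to n = 2.41) the reflected ray undergoes a half-wave phase shift.
Zero or two π shifts → no net half-wave offset.
With no net inversion, constructive interference in reflection requires 2 n t = m λ.
Minimum nonzero at m = 1: t = λ / (2 n) = 608 / (2 × 2.16) = 141 nm.

0.141 μm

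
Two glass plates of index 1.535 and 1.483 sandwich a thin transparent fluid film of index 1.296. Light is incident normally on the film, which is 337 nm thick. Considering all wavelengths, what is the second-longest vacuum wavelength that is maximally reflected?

Ray reflecting at the top interface goes from n = 1.535 toward n = 1.296: no phase shift.
Bottom surface (1.296 → 1.483): reflection off a higher-index medium gives a half-wave phase shift.
Exactly one π shift → a net half-wave offset.
For bright reflection here: 2 n t = (m + ½) λ.
λ = 2 n t / (m + ½). The second-longest wavelength is m = 1: λ = 2 × 1.296 × 337 / 1.50 = 582 nm.

582 nm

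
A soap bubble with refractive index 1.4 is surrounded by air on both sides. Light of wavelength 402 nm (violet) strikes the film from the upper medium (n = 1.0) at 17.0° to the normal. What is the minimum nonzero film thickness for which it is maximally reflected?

At the upper boundary (n = 1.0 to n = 1.4) the reflected ray undergoes a half-wave phase shift.
Bottom surface (1.4 → 1.0): reflection off a lower-index medium gives no phase shift.
Exactly one π shift → a net half-wave offset.
So the condition for constructive reflection is 2 n t cos θ_r = (m + ½) λ.
Snell's law: 1.0 sin 17.0° = 1.4 sin θ_r → sin θ_r = 0.209, cos θ_r = 0.978.
Minimum at m = 0: t = λ / (4 n cos θ_r) = 402 / (4 × 1.4 × 0.978) = 73.4 nm.

73.4 nm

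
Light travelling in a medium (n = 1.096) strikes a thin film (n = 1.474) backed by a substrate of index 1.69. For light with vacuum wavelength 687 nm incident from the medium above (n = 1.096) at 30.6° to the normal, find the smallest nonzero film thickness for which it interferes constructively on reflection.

252 nm

Ray reflecting at the top interface goes from n = 1.096 toward n = 1.474: a half-wave phase shift.
Ray reflecting at the bottom interface goes from n = 1.474 toward n = 1.69: a half-wave phase shift.
Net: no relative phase inversion (both shifts match).
For strong reflection here: 2 n t cos θ_r = m λ.
Snell's law: 1.096 sin 30.6° = 1.474 sin θ_r → sin θ_r = 0.379, cos θ_r = 0.926.
Minimum nonzero at m = 1: t = λ / (2 n cos θ_r) = 687 / (2 × 1.474 × 0.926) = 252 nm.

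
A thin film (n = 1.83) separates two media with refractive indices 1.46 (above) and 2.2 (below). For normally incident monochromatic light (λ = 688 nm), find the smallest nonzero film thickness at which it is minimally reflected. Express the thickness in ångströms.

940 Å

Ray reflecting at the top interface goes from n = 1.46 toward n = 1.83: a half-wave phase shift.
Bottom surface (1.83 → 2.2): reflection off a higher-index medium gives a half-wave phase shift.
Zero or two π shifts → no net half-wave offset.
For dark reflection here: 2 n t = (m + ½) λ.
Minimum at m = 0: t = λ / (4 n) = 688 / (4 × 1.83) = 94.0 nm.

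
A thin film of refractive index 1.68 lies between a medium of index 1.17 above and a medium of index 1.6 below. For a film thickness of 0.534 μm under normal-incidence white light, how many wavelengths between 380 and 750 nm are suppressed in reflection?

Top surface (1.17 → 1.68): reflection off a higher-index medium gives a half-wave phase shift.
At the lower boundary (n = 1.68 to n = 1.6) the reflected ray undergoes no phase shift.
The two reflections differ by half a wavelength.
With one net inversion, destructive interference in reflection requires 2 n t = m λ.
λ = 2 n t / m = 1794 / m nm.
m=2: 897 nm (IR); m=3: 598 nm (visible); m=4: 449 nm (visible); m=5: 359 nm (UV).

2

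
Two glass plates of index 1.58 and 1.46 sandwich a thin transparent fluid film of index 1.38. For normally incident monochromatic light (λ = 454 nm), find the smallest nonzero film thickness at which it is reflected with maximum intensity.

At the upper boundary (n = 1.58 to n = 1.38) the reflected ray undergoes no phase shift.
Bottom surface (1.38 → 1.46): reflection off a higher-index medium gives a half-wave phase shift.
Exactly one π shift → a net half-wave offset.
For strong reflection here: 2 n t = (m + ½) λ.
Minimum at m = 0: t = λ / (4 n) = 454 / (4 × 1.38) = 82.2 nm.

82.2 nm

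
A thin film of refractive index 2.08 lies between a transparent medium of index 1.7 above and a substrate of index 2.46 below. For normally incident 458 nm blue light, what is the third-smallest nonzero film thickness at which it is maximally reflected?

Ray reflecting at the top interface goes from n = 1.7 toward n = 2.08: a half-wave phase shift.
At the lower boundary (n = 2.08 to n = 2.46) the reflected ray undergoes a half-wave phase shift.
Zero or two π shifts → no net half-wave offset.
So the condition for constructive reflection is 2 n t = m λ.
The third-smallest nonzero thickness corresponds to m = 3: t = m λ / (2 n) = 3.00 × 458 / (2 × 2.08) = 330 nm.

330 nm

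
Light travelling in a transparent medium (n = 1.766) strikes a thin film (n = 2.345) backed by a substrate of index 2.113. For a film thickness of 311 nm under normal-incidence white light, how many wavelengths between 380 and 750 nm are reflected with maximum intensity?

2

Top surface (1.766 → 2.345): reflection off a higher-index medium gives a half-wave phase shift.
At the lower boundary (n = 2.345 to n = 2.113) the reflected ray undergoes no phase shift.
Net: one phase inversion between the two reflected rays.
With one net inversion, constructive interference in reflection requires 2 n t = (m + ½) λ.
λ = 2 n t / (m + ½) = 1459 / (m + ½) nm.
m=1: 972 nm (IR); m=2: 583 nm (visible); m=3: 417 nm (visible); m=4: 324 nm (UV).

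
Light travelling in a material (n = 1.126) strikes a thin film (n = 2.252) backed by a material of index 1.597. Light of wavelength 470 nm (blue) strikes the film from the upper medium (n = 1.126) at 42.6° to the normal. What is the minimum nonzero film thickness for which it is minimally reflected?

Ray reflecting at the top interface goes from n = 1.126 toward n = 2.252: a half-wave phase shift.
Ray reflecting at the bottom interface goes from n = 2.252 toward n = 1.597: no phase shift.
Exactly one π shift → a net half-wave offset.
With one net inversion, destructive interference in reflection requires 2 n t cos θ_r = m λ.
Snell's law: 1.126 sin 42.6° = 2.252 sin θ_r → sin θ_r = 0.338, cos θ_r = 0.941.
Minimum nonzero at m = 1: t = λ / (2 n cos θ_r) = 470 / (2 × 2.252 × 0.941) = 111 nm.

111 nm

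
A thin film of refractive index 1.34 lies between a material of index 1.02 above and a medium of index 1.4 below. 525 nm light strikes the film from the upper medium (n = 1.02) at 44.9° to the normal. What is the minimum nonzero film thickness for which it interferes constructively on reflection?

232 nm

At the upper boundary (n = 1.02 to n = 1.34) the reflected ray undergoes a half-wave phase shift.
At the lower boundary (n = 1.34 to n = 1.4) the reflected ray undergoes a half-wave phase shift.
The two reflections carry the same phase change, so no net offset.
For maximum reflection here: 2 n t cos θ_r = m λ.
Snell's law: 1.02 sin 44.9° = 1.34 sin θ_r → sin θ_r = 0.537, cos θ_r = 0.843.
Minimum nonzero at m = 1: t = λ / (2 n cos θ_r) = 525 / (2 × 1.34 × 0.843) = 232 nm.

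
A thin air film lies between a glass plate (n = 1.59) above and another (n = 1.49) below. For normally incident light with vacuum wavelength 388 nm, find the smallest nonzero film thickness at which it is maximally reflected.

Ray reflecting at the top interface goes from n = 1.59 toward n = 1.0: no phase shift.
Ray reflecting at the bottom interface goes from n = 1.0 toward n = 1.49: a half-wave phase shift.
Exactly one π shift → a net half-wave offset.
With one net inversion, constructive interference in reflection requires 2 n t = (m + ½) λ.
Minimum at m = 0: t = λ / (4 n) = 388 / (4 × 1.0) = 97.0 nm.

97.0 nm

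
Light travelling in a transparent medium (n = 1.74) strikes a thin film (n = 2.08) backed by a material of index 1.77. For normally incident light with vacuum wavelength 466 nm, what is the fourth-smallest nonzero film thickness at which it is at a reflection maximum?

392 nm

Top surface (1.74 → 2.08): reflection off a higher-index medium gives a half-wave phase shift.
At the lower boundary (n = 2.08 to n = 1.77) the reflected ray undergoes no phase shift.
The two reflections differ by half a wavelength.
So the condition for constructive reflection is 2 n t = (m + ½) λ.
The fourth-smallest nonzero thickness corresponds to m = 3: t = (m + ½) λ / (2 n) = 3.50 × 466 / (2 × 2.08) = 392 nm.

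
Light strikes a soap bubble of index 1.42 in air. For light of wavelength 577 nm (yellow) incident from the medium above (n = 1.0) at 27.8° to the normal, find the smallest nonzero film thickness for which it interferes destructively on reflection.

215 nm

At the upper boundary (n = 1.0 to n = 1.42) the reflected ray undergoes a half-wave phase shift.
Ray reflecting at the bottom interface goes from n = 1.42 toward n = 1.0: no phase shift.
The two reflections differ by half a wavelength.
So the condition for destructive reflection is 2 n t cos θ_r = m λ.
Snell's law: 1.0 sin 27.8° = 1.42 sin θ_r → sin θ_r = 0.328, cos θ_r = 0.945.
Minimum nonzero at m = 1: t = λ / (2 n cos θ_r) = 577 / (2 × 1.42 × 0.945) = 215 nm.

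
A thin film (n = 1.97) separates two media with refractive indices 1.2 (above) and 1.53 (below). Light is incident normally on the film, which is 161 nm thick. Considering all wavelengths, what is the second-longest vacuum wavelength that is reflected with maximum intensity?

423 nm

Top surface (1.2 → 1.97): reflection off a higher-index medium gives a half-wave phase shift.
At the lower boundary (n = 1.97 to n = 1.53) the reflected ray undergoes no phase shift.
Net: one phase inversion between the two reflected rays.
So the condition for constructive reflection is 2 n t = (m + ½) λ.
λ = 2 n t / (m + ½). The second-longest wavelength is m = 1: λ = 2 × 1.97 × 161 / 1.50 = 423 nm.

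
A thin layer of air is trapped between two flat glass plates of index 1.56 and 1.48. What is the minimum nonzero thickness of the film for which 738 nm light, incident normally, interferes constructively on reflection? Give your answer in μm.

Top surface (1.56 → 1.0): reflection off a lower-index medium gives no phase shift.
Bottom surface (1.0 → 1.48): reflection off a higher-index medium gives a half-wave phase shift.
Net: one phase inversion between the two reflected rays.
So the condition for constructive reflection is 2 n t = (m + ½) λ.
Minimum at m = 0: t = λ / (4 n) = 738 / (4 × 1.0) = 185 nm.

0.185 μm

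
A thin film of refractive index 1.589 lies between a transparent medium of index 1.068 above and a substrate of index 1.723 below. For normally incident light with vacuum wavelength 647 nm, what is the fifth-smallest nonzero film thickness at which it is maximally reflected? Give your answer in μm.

Ray reflecting at the top interface goes from n = 1.068 toward n = 1.589: a half-wave phase shift.
At the lower boundary (n = 1.589 to n = 1.723) the reflected ray undergoes a half-wave phase shift.
Net: no relative phase inversion (both shifts match).
So the condition for constructive reflection is 2 n t = m λ.
The fifth-smallest nonzero thickness corresponds to m = 5: t = m λ / (2 n) = 5.00 × 647 / (2 × 1.589) = 1018 nm.

1.02 μm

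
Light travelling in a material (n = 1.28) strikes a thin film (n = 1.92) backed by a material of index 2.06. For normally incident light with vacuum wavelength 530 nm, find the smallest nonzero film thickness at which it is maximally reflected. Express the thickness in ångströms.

At the upper boundary (n = 1.28 to n = 1.92) the reflected ray undergoes a half-wave phase shift.
At the lower boundary (n = 1.92 to n = 2.06) the reflected ray undergoes a half-wave phase shift.
Zero or two π shifts → no net half-wave offset.
For strong reflection here: 2 n t = m λ.
Minimum nonzero at m = 1: t = λ / (2 n) = 530 / (2 × 1.92) = 138 nm.

1380 Å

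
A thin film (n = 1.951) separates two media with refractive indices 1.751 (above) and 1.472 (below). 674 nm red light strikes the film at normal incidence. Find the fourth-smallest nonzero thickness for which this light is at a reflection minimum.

Top surface (1.751 → 1.951): reflection off a higher-index medium gives a half-wave phase shift.
At the lower boundary (n = 1.951 to n = 1.472) the reflected ray undergoes no phase shift.
The two reflections differ by half a wavelength.
For dark reflection here: 2 n t = m λ.
The fourth-smallest nonzero thickness corresponds to m = 4: t = m λ / (2 n) = 4.00 × 674 / (2 × 1.951) = 691 nm.

691 nm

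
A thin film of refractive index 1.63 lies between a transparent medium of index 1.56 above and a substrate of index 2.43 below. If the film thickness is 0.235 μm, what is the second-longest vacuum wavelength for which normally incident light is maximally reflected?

At the upper boundary (n = 1.56 to n = 1.63) the reflected ray undergoes a half-wave phase shift.
At the lower boundary (n = 1.63 to n = 2.43) the reflected ray undergoes a half-wave phase shift.
The two reflections carry the same phase change, so no net offset.
With no net inversion, constructive interference in reflection requires 2 n t = m λ.
λ = 2 n t / m. The second-longest wavelength is m = 2: λ = 2 × 1.63 × 235 / 2.00 = 383 nm.

383 nm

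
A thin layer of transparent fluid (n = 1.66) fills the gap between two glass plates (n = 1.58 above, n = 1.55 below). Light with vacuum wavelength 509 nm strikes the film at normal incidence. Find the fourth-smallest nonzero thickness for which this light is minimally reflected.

Ray reflecting at the top interface goes from n = 1.58 toward n = 1.66: a half-wave phase shift.
At the lower boundary (n = 1.66 to n = 1.55) the reflected ray undergoes no phase shift.
The two reflections differ by half a wavelength.
With one net inversion, destructive interference in reflection requires 2 n t = m λ.
The fourth-smallest nonzero thickness corresponds to m = 4: t = m λ / (2 n) = 4.00 × 509 / (2 × 1.66) = 613 nm.

613 nm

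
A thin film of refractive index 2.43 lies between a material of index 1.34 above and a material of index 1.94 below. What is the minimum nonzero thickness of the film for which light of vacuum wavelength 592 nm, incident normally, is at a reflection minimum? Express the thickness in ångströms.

1218 Å

Ray reflecting at the top interface goes from n = 1.34 toward n = 2.43: a half-wave phase shift.
At the lower boundary (n = 2.43 to n = 1.94) the reflected ray undergoes no phase shift.
The two reflections differ by half a wavelength.
With one net inversion, destructive interference in reflection requires 2 n t = m λ.
Minimum nonzero at m = 1: t = λ / (2 n) = 592 / (2 × 2.43) = 122 nm.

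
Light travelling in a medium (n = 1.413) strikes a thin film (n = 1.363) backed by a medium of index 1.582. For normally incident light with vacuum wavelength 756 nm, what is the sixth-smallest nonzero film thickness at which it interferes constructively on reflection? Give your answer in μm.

1.53 μm

Top surface (1.413 → 1.363): reflection off a lower-index medium gives no phase shift.
Ray reflecting at the bottom interface goes from n = 1.363 toward n = 1.582: a half-wave phase shift.
Net: one phase inversion between the two reflected rays.
So the condition for constructive reflection is 2 n t = (m + ½) λ.
The sixth-smallest nonzero thickness corresponds to m = 5: t = (m + ½) λ / (2 n) = 5.50 × 756 / (2 × 1.363) = 1525 nm.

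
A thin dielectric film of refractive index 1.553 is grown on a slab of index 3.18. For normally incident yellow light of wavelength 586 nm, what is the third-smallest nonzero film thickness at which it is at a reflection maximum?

566 nm

Top surface (1.0 → 1.553): reflection off a higher-index medium gives a half-wave phase shift.
Ray reflecting at the bottom interface goes from n = 1.553 toward n = 3.18: a half-wave phase shift.
Zero or two π shifts → no net half-wave offset.
So the condition for constructive reflection is 2 n t = m λ.
The third-smallest nonzero thickness corresponds to m = 3: t = m λ / (2 n) = 3.00 × 586 / (2 × 1.553) = 566 nm.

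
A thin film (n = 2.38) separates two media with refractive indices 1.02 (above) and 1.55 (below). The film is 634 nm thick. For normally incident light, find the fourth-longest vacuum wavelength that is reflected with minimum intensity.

Top surface (1.02 → 2.38): reflection off a higher-index medium gives a half-wave phase shift.
Ray reflecting at the bottom interface goes from n = 2.38 toward n = 1.55: no phase shift.
The two reflections differ by half a wavelength.
For weak reflection here: 2 n t = m λ.
λ = 2 n t / m. The fourth-longest wavelength is m = 4: λ = 2 × 2.38 × 634 / 4.00 = 754 nm.

754 nm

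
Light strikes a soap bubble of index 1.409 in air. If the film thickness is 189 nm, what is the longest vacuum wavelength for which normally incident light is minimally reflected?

533 nm

Top surface (1.0 → 1.409): reflection off a higher-index medium gives a half-wave phase shift.
Ray reflecting at the bottom interface goes from n = 1.409 toward n = 1.0: no phase shift.
The two reflections differ by half a wavelength.
With one net inversion, destructive interference in reflection requires 2 n t = m λ.
λ = 2 n t / m. The longest wavelength is m = 1: λ = 2 × 1.409 × 189 / 1.00 = 533 nm.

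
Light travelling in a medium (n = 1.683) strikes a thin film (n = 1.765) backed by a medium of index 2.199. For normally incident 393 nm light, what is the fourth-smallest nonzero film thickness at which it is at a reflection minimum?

390 nm

Top surface (1.683 → 1.765): reflection off a higher-index medium gives a half-wave phase shift.
At the lower boundary (n = 1.765 to n = 2.199) the reflected ray undergoes a half-wave phase shift.
Zero or two π shifts → no net half-wave offset.
With no net inversion, destructive interference in reflection requires 2 n t = (m + ½) λ.
The fourth-smallest nonzero thickness corresponds to m = 3: t = (m + ½) λ / (2 n) = 3.50 × 393 / (2 × 1.765) = 390 nm.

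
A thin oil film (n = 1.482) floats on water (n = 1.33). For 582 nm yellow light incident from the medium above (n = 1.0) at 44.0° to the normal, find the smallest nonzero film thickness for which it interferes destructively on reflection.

222 nm

Top surface (1.0 → 1.482): reflection off a higher-index medium gives a half-wave phase shift.
Bottom surface (1.482 → 1.33): reflection off a lower-index medium gives no phase shift.
The two reflections differ by half a wavelength.
For minimum reflection here: 2 n t cos θ_r = m λ.
Snell's law: 1.0 sin 44.0° = 1.482 sin θ_r → sin θ_r = 0.469, cos θ_r = 0.883.
Minimum nonzero at m = 1: t = λ / (2 n cos θ_r) = 582 / (2 × 1.482 × 0.883) = 222 nm.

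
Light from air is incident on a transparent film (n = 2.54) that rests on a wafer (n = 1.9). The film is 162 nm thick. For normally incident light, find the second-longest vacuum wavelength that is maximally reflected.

549 nm

Ray reflecting at the top interface goes from n = 1.0 toward n = 2.54: a half-wave phase shift.
Bottom surface (2.54 → 1.9): reflection off a lower-index medium gives no phase shift.
Exactly one π shift → a net half-wave offset.
With one net inversion, constructive interference in reflection requires 2 n t = (m + ½) λ.
λ = 2 n t / (m + ½). The second-longest wavelength is m = 1: λ = 2 × 2.54 × 162 / 1.50 = 549 nm.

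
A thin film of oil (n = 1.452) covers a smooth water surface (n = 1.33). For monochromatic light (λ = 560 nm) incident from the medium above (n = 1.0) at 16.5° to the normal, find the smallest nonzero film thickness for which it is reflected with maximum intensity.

98.3 nm

Top surface (1.0 → 1.452): reflection off a higher-index medium gives a half-wave phase shift.
Ray reflecting at the bottom interface goes from n = 1.452 toward n = 1.33: no phase shift.
Exactly one π shift → a net half-wave offset.
With one net inversion, constructive interference in reflection requires 2 n t cos θ_r = (m + ½) λ.
Snell's law: 1.0 sin 16.5° = 1.452 sin θ_r → sin θ_r = 0.196, cos θ_r = 0.981.
Minimum at m = 0: t = λ / (4 n cos θ_r) = 560 / (4 × 1.452 × 0.981) = 98.3 nm.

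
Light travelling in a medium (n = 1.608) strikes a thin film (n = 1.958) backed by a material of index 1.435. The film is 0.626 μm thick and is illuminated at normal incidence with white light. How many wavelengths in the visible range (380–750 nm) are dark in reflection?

3

Top surface (1.608 → 1.958): reflection off a higher-index medium gives a half-wave phase shift.
At the lower boundary (n = 1.958 to n = 1.435) the reflected ray undergoes no phase shift.
The two reflections differ by half a wavelength.
With one net inversion, destructive interference in reflection requires 2 n t = m λ.
λ = 2 n t / m = 2451 / m nm.
m=3: 817 nm (IR); m=4: 613 nm (visible); m=5: 490 nm (visible); m=6: 409 nm (visible); m=7: 350 nm (UV).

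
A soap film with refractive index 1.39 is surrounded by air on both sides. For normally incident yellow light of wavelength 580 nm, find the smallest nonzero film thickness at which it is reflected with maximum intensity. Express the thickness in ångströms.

1043 Å

At the upper boundary (n = 1.0 to n = 1.39) the reflected ray undergoes a half-wave phase shift.
Ray reflecting at the bottom interface goes from n = 1.39 toward n = 1.0: no phase shift.
The two reflections differ by half a wavelength.
So the condition for constructive reflection is 2 n t = (m + ½) λ.
Minimum at m = 0: t = λ / (4 n) = 580 / (4 × 1.39) = 104 nm.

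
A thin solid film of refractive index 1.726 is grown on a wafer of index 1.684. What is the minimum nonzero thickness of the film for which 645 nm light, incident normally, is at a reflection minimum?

187 nm

Ray reflecting at the top interface goes from n = 1.0 toward n = 1.726: a half-wave phase shift.
Ray reflecting at the bottom interface goes from n = 1.726 toward n = 1.684: no phase shift.
The two reflections differ by half a wavelength.
With one net inversion, destructive interference in reflection requires 2 n t = m λ.
Minimum nonzero at m = 1: t = λ / (2 n) = 645 / (2 × 1.726) = 187 nm.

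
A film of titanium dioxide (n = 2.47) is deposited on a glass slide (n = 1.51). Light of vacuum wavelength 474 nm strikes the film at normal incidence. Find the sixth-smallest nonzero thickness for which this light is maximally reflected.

At the upper boundary (n = 1.0 to n = 2.47) the reflected ray undergoes a half-wave phase shift.
Bottom surface (2.47 → 1.51): reflection off a lower-index medium gives no phase shift.
Exactly one π shift → a net half-wave offset.
So the condition for constructive reflection is 2 n t = (m + ½) λ.
The sixth-smallest nonzero thickness corresponds to m = 5: t = (m + ½) λ / (2 n) = 5.50 × 474 / (2 × 2.47) = 528 nm.

528 nm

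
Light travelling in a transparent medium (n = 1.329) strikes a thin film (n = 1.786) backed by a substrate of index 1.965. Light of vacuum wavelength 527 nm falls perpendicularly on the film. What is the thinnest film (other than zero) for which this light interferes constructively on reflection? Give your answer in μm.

0.148 μm

At the upper boundary (n = 1.329 to n = 1.786) the reflected ray undergoes a half-wave phase shift.
Bottom surface (1.786 → 1.965): reflection off a higher-index medium gives a half-wave phase shift.
Net: no relative phase inversion (both shifts match).
So the condition for constructive reflection is 2 n t = m λ.
Minimum nonzero at m = 1: t = λ / (2 n) = 527 / (2 × 1.786) = 148 nm.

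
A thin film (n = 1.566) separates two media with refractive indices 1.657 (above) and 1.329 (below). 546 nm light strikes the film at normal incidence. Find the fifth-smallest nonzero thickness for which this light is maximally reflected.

At the upper boundary (n = 1.657 to n = 1.566) the reflected ray undergoes no phase shift.
At the lower boundary (n = 1.566 to n = 1.329) the reflected ray undergoes no phase shift.
Zero or two π shifts → no net half-wave offset.
So the condition for constructive reflection is 2 n t = m λ.
The fifth-smallest nonzero thickness corresponds to m = 5: t = m λ / (2 n) = 5.00 × 546 / (2 × 1.566) = 872 nm.

872 nm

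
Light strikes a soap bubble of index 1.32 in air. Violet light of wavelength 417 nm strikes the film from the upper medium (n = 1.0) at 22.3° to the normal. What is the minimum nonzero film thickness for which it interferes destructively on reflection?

165 nm

At the upper boundary (n = 1.0 to n = 1.32) the reflected ray undergoes a half-wave phase shift.
Bottom surface (1.32 → 1.0): reflection off a lower-index medium gives no phase shift.
Exactly one π shift → a net half-wave offset.
For minimum reflection here: 2 n t cos θ_r = m λ.
Snell's law: 1.0 sin 22.3° = 1.32 sin θ_r → sin θ_r = 0.287, cos θ_r = 0.958.
Minimum nonzero at m = 1: t = λ / (2 n cos θ_r) = 417 / (2 × 1.32 × 0.958) = 165 nm.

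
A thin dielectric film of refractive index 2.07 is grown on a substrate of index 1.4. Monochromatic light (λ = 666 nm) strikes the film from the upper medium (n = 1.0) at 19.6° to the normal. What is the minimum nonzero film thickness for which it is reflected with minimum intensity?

Ray reflecting at the top interface goes from n = 1.0 toward n = 2.07: a half-wave phase shift.
At the lower boundary (n = 2.07 to n = 1.4) the reflected ray undergoes no phase shift.
Exactly one π shift → a net half-wave offset.
With one net inversion, destructive interference in reflection requires 2 n t cos θ_r = m λ.
Snell's law: 1.0 sin 19.6° = 2.07 sin θ_r → sin θ_r = 0.162, cos θ_r = 0.987.
Minimum nonzero at m = 1: t = λ / (2 n cos θ_r) = 666 / (2 × 2.07 × 0.987) = 163 nm.

163 nm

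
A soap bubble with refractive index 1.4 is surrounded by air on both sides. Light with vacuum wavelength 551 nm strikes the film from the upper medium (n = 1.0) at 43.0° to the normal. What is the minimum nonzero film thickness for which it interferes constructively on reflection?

113 nm

Ray reflecting at the top interface goes from n = 1.0 toward n = 1.4: a half-wave phase shift.
At the lower boundary (n = 1.4 to n = 1.0) the reflected ray undergoes no phase shift.
Exactly one π shift → a net half-wave offset.
So the condition for constructive reflection is 2 n t cos θ_r = (m + ½) λ.
Snell's law: 1.0 sin 43.0° = 1.4 sin θ_r → sin θ_r = 0.487, cos θ_r = 0.873.
Minimum at m = 0: t = λ / (4 n cos θ_r) = 551 / (4 × 1.4 × 0.873) = 113 nm.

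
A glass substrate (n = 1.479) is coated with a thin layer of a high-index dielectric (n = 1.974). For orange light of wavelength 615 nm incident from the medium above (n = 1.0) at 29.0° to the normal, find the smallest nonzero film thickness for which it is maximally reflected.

Ray reflecting at the top interface goes from n = 1.0 toward n = 1.974: a half-wave phase shift.
Bottom surface (1.974 → 1.479): reflection off a lower-index medium gives no phase shift.
The two reflections differ by half a wavelength.
So the condition for constructive reflection is 2 n t cos θ_r = (m + ½) λ.
Snell's law: 1.0 sin 29.0° = 1.974 sin θ_r → sin θ_r = 0.246, cos θ_r = 0.969.
Minimum at m = 0: t = λ / (4 n cos θ_r) = 615 / (4 × 1.974 × 0.969) = 80.3 nm.

80.3 nm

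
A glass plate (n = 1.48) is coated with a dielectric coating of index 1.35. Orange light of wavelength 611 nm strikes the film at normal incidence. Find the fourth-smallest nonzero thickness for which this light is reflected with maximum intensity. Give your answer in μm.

0.905 μm

Top surface (1.0 → 1.35): reflection off a higher-index medium gives a half-wave phase shift.
At the lower boundary (n = 1.35 to n = 1.48) the reflected ray undergoes a half-wave phase shift.
Zero or two π shifts → no net half-wave offset.
For maximum reflection here: 2 n t = m λ.
The fourth-smallest nonzero thickness corresponds to m = 4: t = m λ / (2 n) = 4.00 × 611 / (2 × 1.35) = 905 nm.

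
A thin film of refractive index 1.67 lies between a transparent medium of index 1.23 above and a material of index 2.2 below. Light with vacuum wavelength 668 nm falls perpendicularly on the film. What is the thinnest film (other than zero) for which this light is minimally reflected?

100 nm

At the upper boundary (n = 1.23 to n = 1.67) the reflected ray undergoes a half-wave phase shift.
Bottom surface (1.67 → 2.2): reflection off a higher-index medium gives a half-wave phase shift.
Zero or two π shifts → no net half-wave offset.
For dark reflection here: 2 n t = (m + ½) λ.
Minimum at m = 0: t = λ / (4 n) = 668 / (4 × 1.67) = 100 nm.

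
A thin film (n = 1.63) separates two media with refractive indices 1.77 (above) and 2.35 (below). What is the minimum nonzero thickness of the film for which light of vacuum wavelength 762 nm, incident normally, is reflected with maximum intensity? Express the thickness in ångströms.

1169 Å

Top surface (1.77 → 1.63): reflection off a lower-index medium gives no phase shift.
Ray reflecting at the bottom interface goes from n = 1.63 toward n = 2.35: a half-wave phase shift.
The two reflections differ by half a wavelength.
So the condition for constructive reflection is 2 n t = (m + ½) λ.
Minimum at m = 0: t = λ / (4 n) = 762 / (4 × 1.63) = 117 nm.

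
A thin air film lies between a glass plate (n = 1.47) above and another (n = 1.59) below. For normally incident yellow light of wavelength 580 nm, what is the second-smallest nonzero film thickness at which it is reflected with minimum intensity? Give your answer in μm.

Top surface (1.47 → 1.0): reflection off a lower-index medium gives no phase shift.
Ray reflecting at the bottom interface goes from n = 1.0 toward n = 1.59: a half-wave phase shift.
Net: one phase inversion between the two reflected rays.
With one net inversion, destructive interference in reflection requires 2 n t = m λ.
The second-smallest nonzero thickness corresponds to m = 2: t = m λ / (2 n) = 2.00 × 580 / (2 × 1.0) = 580 nm.

0.580 μm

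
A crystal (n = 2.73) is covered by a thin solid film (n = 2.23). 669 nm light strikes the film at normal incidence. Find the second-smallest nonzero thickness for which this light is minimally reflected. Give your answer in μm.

Top surface (1.0 → 2.23): reflection off a higher-index medium gives a half-wave phase shift.
Bottom surface (2.23 → 2.73): reflection off a higher-index medium gives a half-wave phase shift.
Net: no relative phase inversion (both shifts match).
For minimum reflection here: 2 n t = (m + ½) λ.
The second-smallest nonzero thickness corresponds to m = 1: t = (m + ½) λ / (2 n) = 1.50 × 669 / (2 × 2.23) = 225 nm.

0.225 μm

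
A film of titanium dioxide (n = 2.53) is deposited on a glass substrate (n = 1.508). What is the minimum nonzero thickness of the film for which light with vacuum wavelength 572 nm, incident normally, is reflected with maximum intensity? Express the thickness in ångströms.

565 Å

At the upper boundary (n = 1.0 to n = 2.53) the reflected ray undergoes a half-wave phase shift.
At the lower boundary (n = 2.53 to n = 1.508) the reflected ray undergoes no phase shift.
Exactly one π shift → a net half-wave offset.
For maximum reflection here: 2 n t = (m + ½) λ.
Minimum at m = 0: t = λ / (4 n) = 572 / (4 × 2.53) = 56.5 nm.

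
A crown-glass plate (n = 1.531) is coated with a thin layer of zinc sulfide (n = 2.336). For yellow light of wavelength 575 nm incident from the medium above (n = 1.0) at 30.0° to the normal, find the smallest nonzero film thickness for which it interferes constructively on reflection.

63.0 nm

Ray reflecting at the top interface goes from n = 1.0 toward n = 2.336: a half-wave phase shift.
Bottom surface (2.336 → 1.531): reflection off a lower-index medium gives no phase shift.
Net: one phase inversion between the two reflected rays.
For maximum reflection here: 2 n t cos θ_r = (m + ½) λ.
Snell's law: 1.0 sin 30.0° = 2.336 sin θ_r → sin θ_r = 0.214, cos θ_r = 0.977.
Minimum at m = 0: t = λ / (4 n cos θ_r) = 575 / (4 × 2.336 × 0.977) = 63.0 nm.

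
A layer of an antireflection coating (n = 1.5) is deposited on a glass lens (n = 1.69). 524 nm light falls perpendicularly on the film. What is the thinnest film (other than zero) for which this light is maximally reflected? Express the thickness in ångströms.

1747 Å

At the upper boundary (n = 1.0 to n = 1.5) the reflected ray undergoes a half-wave phase shift.
Ray reflecting at the bottom interface goes from n = 1.5 toward n = 1.69: a half-wave phase shift.
Zero or two π shifts → no net half-wave offset.
With no net inversion, constructive interference in reflection requires 2 n t = m λ.
Minimum nonzero at m = 1: t = λ / (2 n) = 524 / (2 × 1.5) = 175 nm.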